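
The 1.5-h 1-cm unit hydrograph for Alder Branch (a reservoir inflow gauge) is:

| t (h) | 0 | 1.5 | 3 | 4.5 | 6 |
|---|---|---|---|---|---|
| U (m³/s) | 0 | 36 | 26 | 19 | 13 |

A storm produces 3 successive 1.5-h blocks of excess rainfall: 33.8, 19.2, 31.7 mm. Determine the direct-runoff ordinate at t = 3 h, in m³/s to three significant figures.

Q ≈ 157 m³/s

By discrete convolution, Q_j = Σ (P_i / 10 mm) · U_{j−i}.
At t = 3 h (j=2): Q = (33.8/10)·26 + (19.2/10)·36 + (31.7/10)·0 = 157 m³/s.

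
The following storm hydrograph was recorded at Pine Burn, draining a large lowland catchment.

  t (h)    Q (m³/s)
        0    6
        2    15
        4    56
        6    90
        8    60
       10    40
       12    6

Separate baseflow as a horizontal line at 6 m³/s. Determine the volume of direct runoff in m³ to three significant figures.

V ≈ 1.66 × 10^6 m³

Direct-runoff ordinates (Q − Q_b): 0.0, 9.0, 50.0, 84.0, 54.0, 34.0, 0.0 m³/s.
ΣQ_DR = 231.0 m³/s.
With Δt = 2 h = 7200 s, V = ΣQ_DR · Δt = 231.0 × 7200 = 1.66 × 10^6 m³.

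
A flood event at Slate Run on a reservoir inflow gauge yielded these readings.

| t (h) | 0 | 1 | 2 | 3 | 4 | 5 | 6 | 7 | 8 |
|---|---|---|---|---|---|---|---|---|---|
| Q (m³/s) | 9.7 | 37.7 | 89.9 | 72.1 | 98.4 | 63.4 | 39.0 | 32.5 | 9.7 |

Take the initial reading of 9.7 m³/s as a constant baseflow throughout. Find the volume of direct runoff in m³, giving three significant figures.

V ≈ 1.31 × 10^6 m³

Direct-runoff ordinates (Q − Q_b): 0.0, 28.0, 80.2, 62.4, 88.7, 53.7, 29.3, 22.8, 0.0 m³/s.
ΣQ_DR = 365.1 m³/s.
With Δt = 1 h = 3600 s, V = ΣQ_DR · Δt = 365.1 × 3600 = 1.31 × 10^6 m³.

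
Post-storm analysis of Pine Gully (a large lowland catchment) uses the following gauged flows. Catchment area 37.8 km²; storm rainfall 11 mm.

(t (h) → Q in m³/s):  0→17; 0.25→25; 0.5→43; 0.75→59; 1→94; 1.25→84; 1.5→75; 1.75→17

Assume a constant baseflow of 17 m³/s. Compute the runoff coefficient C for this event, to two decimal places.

C ≈ 0.60

ΣQ_DR = 278.0 m³/s; V = ΣQ_DR·Δt = 2.502 × 10^5 m³.
Runoff depth d = V / A = 6.619 mm.
C = d / P = 6.619 / 11 = 0.60.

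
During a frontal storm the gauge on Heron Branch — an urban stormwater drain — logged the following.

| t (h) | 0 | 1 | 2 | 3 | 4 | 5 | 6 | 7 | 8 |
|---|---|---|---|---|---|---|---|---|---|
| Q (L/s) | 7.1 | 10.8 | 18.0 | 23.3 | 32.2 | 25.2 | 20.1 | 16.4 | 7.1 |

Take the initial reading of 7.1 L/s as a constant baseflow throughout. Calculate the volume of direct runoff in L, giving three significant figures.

Direct-runoff ordinates (Q − Q_b): 0.0, 3.7, 10.9, 16.2, 25.1, 18.1, 13.0, 9.3, 0.0 L/s.
ΣQ_DR = 96.30 L/s.
With Δt = 1 h = 3600 s, V = ΣQ_DR · Δt = 96.30 × 3600 = 3.47 × 10^5 L.

V ≈ 3.47 × 10^5 L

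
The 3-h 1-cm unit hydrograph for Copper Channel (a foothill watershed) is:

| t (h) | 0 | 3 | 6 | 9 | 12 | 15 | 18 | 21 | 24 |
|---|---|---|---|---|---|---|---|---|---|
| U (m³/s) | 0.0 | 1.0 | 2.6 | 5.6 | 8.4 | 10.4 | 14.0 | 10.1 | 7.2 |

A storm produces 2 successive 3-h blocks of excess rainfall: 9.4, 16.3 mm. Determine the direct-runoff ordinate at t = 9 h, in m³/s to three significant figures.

By discrete convolution, Q_j = Σ (P_i / 10 mm) · U_{j−i}.
At t = 9 h (j=3): Q = (9.4/10)·5.6 + (16.3/10)·2.6 = 9.50 m³/s.

Q ≈ 9.50 m³/s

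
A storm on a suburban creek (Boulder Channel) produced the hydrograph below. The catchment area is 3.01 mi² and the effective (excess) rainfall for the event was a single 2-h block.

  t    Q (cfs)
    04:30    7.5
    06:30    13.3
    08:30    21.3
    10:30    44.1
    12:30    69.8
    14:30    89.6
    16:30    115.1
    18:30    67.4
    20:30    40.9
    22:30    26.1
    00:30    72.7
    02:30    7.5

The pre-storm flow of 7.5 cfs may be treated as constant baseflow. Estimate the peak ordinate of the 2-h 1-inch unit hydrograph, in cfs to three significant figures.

Direct runoff: 0.0, 5.8, 13.8, 36.6, 62.3, 82.1, 107.6, 59.9, 33.4, 18.6, 65.2, 0.0 cfs; ΣQ_DR = 485.3 cfs, peak = 107.6 cfs.
Runoff depth d = ΣQ_DR·Δt / A = 485.3 × 7200 / (3.01 mi²) = 0.4997 in.
The 1-inch UH is the DRH scaled by (1 in)/d, so U_p = 107.6 × 1/0.4997 = 215 cfs.

U_p ≈ 215 cfs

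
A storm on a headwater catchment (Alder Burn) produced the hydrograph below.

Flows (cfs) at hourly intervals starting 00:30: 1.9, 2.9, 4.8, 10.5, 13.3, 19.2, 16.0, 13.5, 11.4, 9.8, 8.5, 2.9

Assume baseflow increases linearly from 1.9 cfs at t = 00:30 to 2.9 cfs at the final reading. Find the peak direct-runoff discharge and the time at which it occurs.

Subtracting baseflow gives direct-runoff ordinates: 0.00, 0.91, 2.72, 8.33, 11.04, 16.85, 13.55, 10.96, 8.77, 7.08, 5.69, 0.00 cfs.
The maximum is 16.85 cfs, occurring at the reading for t = 05:30.

Q_p = 16.85 cfs at t = 05:30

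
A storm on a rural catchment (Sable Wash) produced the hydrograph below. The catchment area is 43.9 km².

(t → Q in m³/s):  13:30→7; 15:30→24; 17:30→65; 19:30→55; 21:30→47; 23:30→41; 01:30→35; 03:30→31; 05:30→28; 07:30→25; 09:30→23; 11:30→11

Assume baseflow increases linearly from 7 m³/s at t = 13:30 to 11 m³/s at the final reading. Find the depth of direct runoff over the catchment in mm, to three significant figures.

d ≈ 46.6 mm

Direct runoff: 0.00, 16.64, 57.27, 46.91, 38.55, 32.18, 25.82, 21.45, 18.09, 14.73, 12.36, 0.00 m³/s; ΣQ_DR = 284.0 m³/s.
V = ΣQ_DR · Δt = 284.0 × 7200 s = 2.045 × 10^6 m³.
Over A = 43.9 km², depth = V / A = 46.6 mm.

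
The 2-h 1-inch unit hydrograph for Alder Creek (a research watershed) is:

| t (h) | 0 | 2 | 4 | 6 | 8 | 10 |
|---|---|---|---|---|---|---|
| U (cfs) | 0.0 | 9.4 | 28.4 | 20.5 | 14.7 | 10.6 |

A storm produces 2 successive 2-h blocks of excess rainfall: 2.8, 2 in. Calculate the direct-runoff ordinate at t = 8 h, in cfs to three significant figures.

Q ≈ 82.2 cfs

By discrete convolution, Q_j = Σ (P_i / 1 in) · U_{j−i}.
At t = 8 h (j=4): Q = (2.8/1)·14.7 + (2/1)·20.5 = 82.2 cfs.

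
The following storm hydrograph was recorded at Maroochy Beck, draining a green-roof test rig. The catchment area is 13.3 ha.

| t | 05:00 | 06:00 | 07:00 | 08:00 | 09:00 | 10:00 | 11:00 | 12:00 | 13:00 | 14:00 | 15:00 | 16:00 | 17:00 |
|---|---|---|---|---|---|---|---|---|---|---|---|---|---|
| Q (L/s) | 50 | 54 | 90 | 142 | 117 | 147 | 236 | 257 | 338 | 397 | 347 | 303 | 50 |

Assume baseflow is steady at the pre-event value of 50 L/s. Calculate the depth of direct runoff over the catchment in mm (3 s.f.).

d ≈ 50.8 mm

Direct runoff: 0.0, 4.0, 40.0, 92.0, 67.0, 97.0, 186.0, 207.0, 288.0, 347.0, 297.0, 253.0, 0.0 L/s; ΣQ_DR = 1878 L/s.
V = ΣQ_DR · Δt = 1878 × 3600 s = 6.761 × 10^6 L.
Over A = 13.3 ha, depth = V / A = 50.8 mm.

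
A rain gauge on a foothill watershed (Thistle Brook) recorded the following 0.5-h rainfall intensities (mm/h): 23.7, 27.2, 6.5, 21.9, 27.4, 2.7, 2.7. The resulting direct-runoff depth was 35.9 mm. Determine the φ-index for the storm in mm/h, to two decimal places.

φ ≈ 7.10 mm/h

Only the 4 blocks with intensity above φ contribute runoff: 23.7, 27.2, 21.9, 27.4 mm/h.
Σ(I−φ)·Δt = d  ⇒  (23.7+27.2+21.9+27.4 − 4φ)·0.5 = 35.9
φ = (100.2 − 35.9/0.5) / 4 = 7.10 mm/h.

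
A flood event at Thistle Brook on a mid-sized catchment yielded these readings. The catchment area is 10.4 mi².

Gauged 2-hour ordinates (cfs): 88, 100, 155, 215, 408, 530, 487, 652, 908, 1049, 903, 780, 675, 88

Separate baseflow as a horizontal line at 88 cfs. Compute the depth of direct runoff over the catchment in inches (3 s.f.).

d ≈ 1.73 in

Direct runoff: 0.0, 12.0, 67.0, 127.0, 320.0, 442.0, 399.0, 564.0, 820.0, 961.0, 815.0, 692.0, 587.0, 0.0 cfs; ΣQ_DR = 5806 cfs.
V = ΣQ_DR · Δt = 5806 × 7200 s = 4.180 × 10^7 ft³.
Over A = 10.4 mi², depth = V / A = 1.73 in.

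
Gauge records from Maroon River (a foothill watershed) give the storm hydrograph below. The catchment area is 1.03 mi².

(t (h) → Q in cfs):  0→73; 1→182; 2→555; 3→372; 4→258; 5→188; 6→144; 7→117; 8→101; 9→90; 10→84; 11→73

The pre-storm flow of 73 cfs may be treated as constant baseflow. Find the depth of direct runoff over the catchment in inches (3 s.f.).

Direct runoff: 0.0, 109.0, 482.0, 299.0, 185.0, 115.0, 71.0, 44.0, 28.0, 17.0, 11.0, 0.0 cfs; ΣQ_DR = 1361 cfs.
V = ΣQ_DR · Δt = 1361 × 3600 s = 4.900 × 10^6 ft³.
Over A = 1.03 mi², depth = V / A = 2.05 in.

d ≈ 2.05 in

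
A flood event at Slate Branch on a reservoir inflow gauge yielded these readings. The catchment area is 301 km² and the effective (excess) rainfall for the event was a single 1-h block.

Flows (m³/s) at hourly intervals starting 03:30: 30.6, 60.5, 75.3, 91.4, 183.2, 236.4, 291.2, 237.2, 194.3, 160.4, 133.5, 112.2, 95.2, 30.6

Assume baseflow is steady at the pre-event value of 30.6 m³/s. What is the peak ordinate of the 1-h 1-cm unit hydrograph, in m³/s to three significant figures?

Direct runoff: 0.0, 29.9, 44.7, 60.8, 152.6, 205.8, 260.6, 206.6, 163.7, 129.8, 102.9, 81.6, 64.6, 0.0 m³/s; ΣQ_DR = 1504 m³/s, peak = 260.6 m³/s.
Runoff depth d = ΣQ_DR·Δt / A = 1504 × 3600 / (301 km²) = 17.98 mm.
The 1-cm UH is the DRH scaled by (10 mm)/d, so U_p = 260.6 × 10/17.98 = 145 m³/s.

U_p ≈ 145 m³/s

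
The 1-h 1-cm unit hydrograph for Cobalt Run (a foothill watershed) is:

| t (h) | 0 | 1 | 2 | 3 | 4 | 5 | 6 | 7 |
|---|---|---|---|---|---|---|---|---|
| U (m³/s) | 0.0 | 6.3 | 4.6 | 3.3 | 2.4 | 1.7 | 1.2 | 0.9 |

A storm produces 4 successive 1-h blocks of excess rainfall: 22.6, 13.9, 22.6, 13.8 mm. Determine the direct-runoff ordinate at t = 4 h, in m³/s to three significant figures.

By discrete convolution, Q_j = Σ (P_i / 10 mm) · U_{j−i}.
At t = 4 h (j=4): Q = (22.6/10)·2.4 + (13.9/10)·3.3 + (22.6/10)·4.6 + (13.8/10)·6.3 = 29.1 m³/s.

Q ≈ 29.1 m³/s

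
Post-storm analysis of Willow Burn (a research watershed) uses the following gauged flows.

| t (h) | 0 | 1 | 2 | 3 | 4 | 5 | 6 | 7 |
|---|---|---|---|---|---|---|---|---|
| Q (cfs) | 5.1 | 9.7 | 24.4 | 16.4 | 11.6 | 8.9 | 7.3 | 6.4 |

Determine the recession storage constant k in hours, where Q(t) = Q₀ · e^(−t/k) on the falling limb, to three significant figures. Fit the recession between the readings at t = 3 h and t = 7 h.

k ≈ 4.25 h

On the falling limb, Q drops from 16.4 to 6.4 cfs between t = 3 h and t = 7 h (Δt = 4 h).
k = −Δt / ln(Q₂/Q₁) = −4 / ln(6.4/16.4) = 4.25 h.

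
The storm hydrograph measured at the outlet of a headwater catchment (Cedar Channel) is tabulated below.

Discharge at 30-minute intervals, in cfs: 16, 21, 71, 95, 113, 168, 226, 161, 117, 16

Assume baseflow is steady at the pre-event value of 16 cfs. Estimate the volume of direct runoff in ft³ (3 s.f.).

V ≈ 1.52 × 10^6 ft³

Direct-runoff ordinates (Q − Q_b): 0.0, 5.0, 55.0, 79.0, 97.0, 152.0, 210.0, 145.0, 101.0, 0.0 cfs.
ΣQ_DR = 844.0 cfs.
With Δt = 0.5 h = 1800 s, V = ΣQ_DR · Δt = 844.0 × 1800 = 1.52 × 10^6 ft³.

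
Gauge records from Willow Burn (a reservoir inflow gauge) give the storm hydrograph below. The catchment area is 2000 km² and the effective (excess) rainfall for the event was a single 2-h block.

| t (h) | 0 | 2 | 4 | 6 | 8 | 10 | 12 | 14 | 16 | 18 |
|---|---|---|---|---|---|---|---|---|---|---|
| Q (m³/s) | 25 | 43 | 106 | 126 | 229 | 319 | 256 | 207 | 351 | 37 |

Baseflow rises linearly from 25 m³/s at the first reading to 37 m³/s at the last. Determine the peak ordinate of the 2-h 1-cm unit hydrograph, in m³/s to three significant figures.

U_p ≈ 631 m³/s

Direct runoff: 0.00, 16.67, 78.33, 97.00, 198.67, 287.33, 223.00, 172.67, 315.33, 0.00 m³/s; ΣQ_DR = 1389 m³/s, peak = 315.33 m³/s.
Runoff depth d = ΣQ_DR·Δt / A = 1389 × 7200 / (2000 km²) = 5.000 mm.
The 1-cm UH is the DRH scaled by (10 mm)/d, so U_p = 315.33 × 10/5.000 = 631 m³/s.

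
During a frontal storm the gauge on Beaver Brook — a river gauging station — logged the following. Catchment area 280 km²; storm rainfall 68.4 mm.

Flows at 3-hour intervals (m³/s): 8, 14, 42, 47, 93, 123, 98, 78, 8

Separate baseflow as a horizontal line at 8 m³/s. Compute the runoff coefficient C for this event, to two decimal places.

ΣQ_DR = 439.0 m³/s; V = ΣQ_DR·Δt = 4.741 × 10^6 m³.
Runoff depth d = V / A = 16.93 mm.
C = d / P = 16.93 / 68.4 = 0.25.

C ≈ 0.25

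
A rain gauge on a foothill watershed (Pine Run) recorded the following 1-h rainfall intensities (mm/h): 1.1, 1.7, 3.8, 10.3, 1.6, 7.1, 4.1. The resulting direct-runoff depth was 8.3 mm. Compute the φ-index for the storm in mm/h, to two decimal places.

φ ≈ 4.55 mm/h

Only the 2 blocks with intensity above φ contribute runoff: 10.3, 7.1 mm/h.
Σ(I−φ)·Δt = d  ⇒  (10.3+7.1 − 2φ)·1 = 8.3
φ = (17.40 − 8.3/1) / 2 = 4.55 mm/h.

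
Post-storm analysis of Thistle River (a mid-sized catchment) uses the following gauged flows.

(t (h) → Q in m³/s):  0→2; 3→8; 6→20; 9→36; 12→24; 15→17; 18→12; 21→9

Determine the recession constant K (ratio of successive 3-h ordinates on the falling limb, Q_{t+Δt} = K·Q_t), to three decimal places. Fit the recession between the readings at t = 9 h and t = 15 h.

Using the recession-limb readings at t = 9 h and t = 15 h: Q falls from 36 to 17 m³/s over 2 intervals.
K = (Q₂/Q₁)^(1/2) = (17/36)^(1/2) = 0.687.

K ≈ 0.687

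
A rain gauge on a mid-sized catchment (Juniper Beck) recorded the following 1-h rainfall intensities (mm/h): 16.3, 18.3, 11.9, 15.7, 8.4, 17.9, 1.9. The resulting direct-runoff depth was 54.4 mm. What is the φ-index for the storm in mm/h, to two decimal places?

Only the 6 blocks with intensity above φ contribute runoff: 16.3, 18.3, 11.9, 15.7, 8.4, 17.9 mm/h.
Σ(I−φ)·Δt = d  ⇒  (16.3+18.3+11.9+15.7+8.4+17.9 − 6φ)·1 = 54.4
φ = (88.50 − 54.4/1) / 6 = 5.68 mm/h.

φ ≈ 5.68 mm/h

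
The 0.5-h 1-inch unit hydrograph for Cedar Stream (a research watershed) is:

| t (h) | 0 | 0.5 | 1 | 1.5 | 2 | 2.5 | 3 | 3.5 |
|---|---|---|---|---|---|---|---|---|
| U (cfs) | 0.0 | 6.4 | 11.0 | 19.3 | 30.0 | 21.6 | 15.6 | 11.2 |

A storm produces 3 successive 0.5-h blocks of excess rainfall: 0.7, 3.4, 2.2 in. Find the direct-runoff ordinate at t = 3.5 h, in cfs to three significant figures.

By discrete convolution, Q_j = Σ (P_i / 1 in) · U_{j−i}.
At t = 3.5 h (j=7): Q = (0.7/1)·11.2 + (3.4/1)·15.6 + (2.2/1)·21.6 = 108 cfs.

Q ≈ 108 cfs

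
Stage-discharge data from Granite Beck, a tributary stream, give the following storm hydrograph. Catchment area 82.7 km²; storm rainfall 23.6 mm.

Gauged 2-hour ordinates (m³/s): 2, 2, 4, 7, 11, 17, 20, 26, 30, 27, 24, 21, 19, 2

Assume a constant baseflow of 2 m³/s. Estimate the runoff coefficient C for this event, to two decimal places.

C ≈ 0.68

ΣQ_DR = 184.0 m³/s; V = ΣQ_DR·Δt = 1.325 × 10^6 m³.
Runoff depth d = V / A = 16.02 mm.
C = d / P = 16.02 / 23.6 = 0.68.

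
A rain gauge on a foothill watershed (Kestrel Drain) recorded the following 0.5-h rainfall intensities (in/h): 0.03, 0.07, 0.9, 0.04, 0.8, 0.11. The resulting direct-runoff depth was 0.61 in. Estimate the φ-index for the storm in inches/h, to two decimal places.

φ ≈ 0.24 in/h

Only the 2 blocks with intensity above φ contribute runoff: 0.9, 0.8 in/h.
Σ(I−φ)·Δt = d  ⇒  (0.9+0.8 − 2φ)·0.5 = 0.61
φ = (1.700 − 0.61/0.5) / 2 = 0.24 in/h.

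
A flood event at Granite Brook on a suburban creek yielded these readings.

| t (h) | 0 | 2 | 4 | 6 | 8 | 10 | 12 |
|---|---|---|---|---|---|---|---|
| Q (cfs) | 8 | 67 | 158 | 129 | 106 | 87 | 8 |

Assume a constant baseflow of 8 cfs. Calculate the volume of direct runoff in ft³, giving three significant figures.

Direct-runoff ordinates (Q − Q_b): 0.0, 59.0, 150.0, 121.0, 98.0, 79.0, 0.0 cfs.
ΣQ_DR = 507.0 cfs.
With Δt = 2 h = 7200 s, V = ΣQ_DR · Δt = 507.0 × 7200 = 3.65 × 10^6 ft³.

V ≈ 3.65 × 10^6 ft³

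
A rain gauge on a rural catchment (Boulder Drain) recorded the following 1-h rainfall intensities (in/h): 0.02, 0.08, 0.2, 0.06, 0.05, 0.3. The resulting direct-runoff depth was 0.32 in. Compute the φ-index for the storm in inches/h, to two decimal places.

Only the 2 blocks with intensity above φ contribute runoff: 0.2, 0.3 in/h.
Σ(I−φ)·Δt = d  ⇒  (0.2+0.3 − 2φ)·1 = 0.32
φ = (0.5000 − 0.32/1) / 2 = 0.09 in/h.

φ ≈ 0.09 in/h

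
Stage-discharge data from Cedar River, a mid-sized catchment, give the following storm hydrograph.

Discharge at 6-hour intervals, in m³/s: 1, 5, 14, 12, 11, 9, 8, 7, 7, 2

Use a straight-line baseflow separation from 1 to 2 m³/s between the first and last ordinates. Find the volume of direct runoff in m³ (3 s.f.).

V ≈ 1.32 × 10^6 m³

Direct-runoff ordinates (Q − Q_b): 0.00, 3.89, 12.78, 10.67, 9.56, 7.44, 6.33, 5.22, 5.11, 0.00 m³/s.
ΣQ_DR = 61.00 m³/s.
With Δt = 6 h = 21600 s, V = ΣQ_DR · Δt = 61.00 × 21600 = 1.32 × 10^6 m³.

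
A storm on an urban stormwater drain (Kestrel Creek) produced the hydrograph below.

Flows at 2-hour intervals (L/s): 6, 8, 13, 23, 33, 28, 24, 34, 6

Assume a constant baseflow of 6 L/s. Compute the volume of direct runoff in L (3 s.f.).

Direct-runoff ordinates (Q − Q_b): 0.0, 2.0, 7.0, 17.0, 27.0, 22.0, 18.0, 28.0, 0.0 L/s.
ΣQ_DR = 121.0 L/s.
With Δt = 2 h = 7200 s, V = ΣQ_DR · Δt = 121.0 × 7200 = 8.71 × 10^5 L.

V ≈ 8.71 × 10^5 L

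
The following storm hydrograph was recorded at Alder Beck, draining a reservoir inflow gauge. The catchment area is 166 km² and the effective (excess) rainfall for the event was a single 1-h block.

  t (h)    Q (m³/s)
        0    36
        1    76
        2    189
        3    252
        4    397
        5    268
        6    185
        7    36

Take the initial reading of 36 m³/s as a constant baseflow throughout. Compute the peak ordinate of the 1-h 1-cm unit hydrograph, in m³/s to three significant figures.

U_p ≈ 145 m³/s

Direct runoff: 0.0, 40.0, 153.0, 216.0, 361.0, 232.0, 149.0, 0.0 m³/s; ΣQ_DR = 1151 m³/s, peak = 361.0 m³/s.
Runoff depth d = ΣQ_DR·Δt / A = 1151 × 3600 / (166 km²) = 24.96 mm.
The 1-cm UH is the DRH scaled by (10 mm)/d, so U_p = 361.0 × 10/24.96 = 145 m³/s.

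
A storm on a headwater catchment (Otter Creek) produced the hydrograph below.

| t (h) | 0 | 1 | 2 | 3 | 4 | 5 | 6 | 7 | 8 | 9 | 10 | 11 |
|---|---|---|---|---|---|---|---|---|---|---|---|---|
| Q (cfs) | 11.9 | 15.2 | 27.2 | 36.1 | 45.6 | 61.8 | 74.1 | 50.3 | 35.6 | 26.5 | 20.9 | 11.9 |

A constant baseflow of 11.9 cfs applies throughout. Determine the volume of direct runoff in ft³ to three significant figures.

Direct-runoff ordinates (Q − Q_b): 0.0, 3.3, 15.3, 24.2, 33.7, 49.9, 62.2, 38.4, 23.7, 14.6, 9.0, 0.0 cfs.
ΣQ_DR = 274.3 cfs.
With Δt = 1 h = 3600 s, V = ΣQ_DR · Δt = 274.3 × 3600 = 9.87 × 10^5 ft³.

V ≈ 9.87 × 10^5 ft³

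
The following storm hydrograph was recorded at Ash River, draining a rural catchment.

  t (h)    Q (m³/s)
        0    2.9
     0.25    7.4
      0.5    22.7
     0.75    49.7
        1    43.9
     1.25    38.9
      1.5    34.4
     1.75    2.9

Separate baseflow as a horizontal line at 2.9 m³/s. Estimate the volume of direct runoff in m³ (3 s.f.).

V ≈ 1.62 × 10^5 m³

Direct-runoff ordinates (Q − Q_b): 0.0, 4.5, 19.8, 46.8, 41.0, 36.0, 31.5, 0.0 m³/s.
ΣQ_DR = 179.6 m³/s.
With Δt = 0.25 h = 900 s, V = ΣQ_DR · Δt = 179.6 × 900 = 1.62 × 10^5 m³.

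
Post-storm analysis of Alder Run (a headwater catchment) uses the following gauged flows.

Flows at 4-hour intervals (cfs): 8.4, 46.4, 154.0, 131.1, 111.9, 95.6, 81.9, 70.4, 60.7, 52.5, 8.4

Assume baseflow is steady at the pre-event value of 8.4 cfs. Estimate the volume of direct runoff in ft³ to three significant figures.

Direct-runoff ordinates (Q − Q_b): 0.0, 38.0, 145.6, 122.7, 103.5, 87.2, 73.5, 62.0, 52.3, 44.1, 0.0 cfs.
ΣQ_DR = 728.9 cfs.
With Δt = 4 h = 14400 s, V = ΣQ_DR · Δt = 728.9 × 14400 = 1.05 × 10^7 ft³.

V ≈ 1.05 × 10^7 ft³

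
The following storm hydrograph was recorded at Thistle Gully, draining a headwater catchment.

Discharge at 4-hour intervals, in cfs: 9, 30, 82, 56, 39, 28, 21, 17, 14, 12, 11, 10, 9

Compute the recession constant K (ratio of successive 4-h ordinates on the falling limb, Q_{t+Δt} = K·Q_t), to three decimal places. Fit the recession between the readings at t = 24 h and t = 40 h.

K ≈ 0.851

Using the recession-limb readings at t = 24 h and t = 40 h: Q falls from 21 to 11 cfs over 4 intervals.
K = (Q₂/Q₁)^(1/4) = (11/21)^(1/4) = 0.851.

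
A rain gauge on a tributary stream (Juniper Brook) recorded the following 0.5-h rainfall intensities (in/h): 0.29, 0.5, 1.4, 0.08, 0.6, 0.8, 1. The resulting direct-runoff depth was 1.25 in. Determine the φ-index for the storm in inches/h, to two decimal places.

Only the 5 blocks with intensity above φ contribute runoff: 0.5, 1.4, 0.6, 0.8, 1 in/h.
Σ(I−φ)·Δt = d  ⇒  (0.5+1.4+0.6+0.8+1 − 5φ)·0.5 = 1.25
φ = (4.300 − 1.25/0.5) / 5 = 0.36 in/h.

φ ≈ 0.36 in/h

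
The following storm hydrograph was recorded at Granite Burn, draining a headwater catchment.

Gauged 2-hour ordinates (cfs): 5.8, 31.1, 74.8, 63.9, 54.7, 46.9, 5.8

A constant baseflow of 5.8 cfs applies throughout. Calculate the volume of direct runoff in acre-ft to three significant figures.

V ≈ 40.1 acre-ft

Direct-runoff ordinates (Q − Q_b): 0.0, 25.3, 69.0, 58.1, 48.9, 41.1, 0.0 cfs.
ΣQ_DR = 242.4 cfs.
With Δt = 2 h = 7200 s, V = ΣQ_DR · Δt = 242.4 × 7200 = 1.75 × 10^6 ft³ = 40.1 acre-ft.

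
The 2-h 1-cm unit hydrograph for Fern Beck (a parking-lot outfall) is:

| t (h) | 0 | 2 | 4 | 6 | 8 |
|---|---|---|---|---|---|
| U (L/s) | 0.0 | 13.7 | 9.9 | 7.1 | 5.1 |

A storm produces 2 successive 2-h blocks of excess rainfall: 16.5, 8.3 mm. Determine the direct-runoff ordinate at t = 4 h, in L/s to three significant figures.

By discrete convolution, Q_j = Σ (P_i / 10 mm) · U_{j−i}.
At t = 4 h (j=2): Q = (16.5/10)·9.9 + (8.3/10)·13.7 = 27.7 L/s.

Q ≈ 27.7 L/s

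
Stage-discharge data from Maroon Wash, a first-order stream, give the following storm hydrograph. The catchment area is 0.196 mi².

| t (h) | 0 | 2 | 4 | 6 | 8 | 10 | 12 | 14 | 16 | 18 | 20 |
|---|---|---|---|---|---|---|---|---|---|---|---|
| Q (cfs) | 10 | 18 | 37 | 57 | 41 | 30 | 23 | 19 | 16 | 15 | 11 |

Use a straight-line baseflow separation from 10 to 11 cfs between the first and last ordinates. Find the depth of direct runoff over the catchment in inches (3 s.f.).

Direct runoff: 0.00, 7.90, 26.80, 46.70, 30.60, 19.50, 12.40, 8.30, 5.20, 4.10, 0.00 cfs; ΣQ_DR = 161.5 cfs.
V = ΣQ_DR · Δt = 161.5 × 7200 s = 1.163 × 10^6 ft³.
Over A = 0.196 mi², depth = V / A = 2.55 in.

d ≈ 2.55 in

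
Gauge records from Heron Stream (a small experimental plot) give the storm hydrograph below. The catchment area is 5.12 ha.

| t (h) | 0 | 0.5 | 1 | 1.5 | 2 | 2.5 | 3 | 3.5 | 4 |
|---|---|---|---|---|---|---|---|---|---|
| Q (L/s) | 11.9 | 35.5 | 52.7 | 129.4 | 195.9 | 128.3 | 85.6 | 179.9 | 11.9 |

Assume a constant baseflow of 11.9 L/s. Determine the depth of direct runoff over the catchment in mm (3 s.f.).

d ≈ 25.5 mm

Direct runoff: 0.0, 23.6, 40.8, 117.5, 184.0, 116.4, 73.7, 168.0, 0.0 L/s; ΣQ_DR = 724.0 L/s.
V = ΣQ_DR · Δt = 724.0 × 1800 s = 1.303 × 10^6 L.
Over A = 5.12 ha, depth = V / A = 25.5 mm.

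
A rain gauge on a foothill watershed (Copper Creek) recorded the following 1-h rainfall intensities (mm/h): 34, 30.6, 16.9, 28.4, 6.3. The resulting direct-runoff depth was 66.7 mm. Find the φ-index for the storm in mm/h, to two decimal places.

φ ≈ 10.80 mm/h

Only the 4 blocks with intensity above φ contribute runoff: 34, 30.6, 16.9, 28.4 mm/h.
Σ(I−φ)·Δt = d  ⇒  (34+30.6+16.9+28.4 − 4φ)·1 = 66.7
φ = (109.9 − 66.7/1) / 4 = 10.80 mm/h.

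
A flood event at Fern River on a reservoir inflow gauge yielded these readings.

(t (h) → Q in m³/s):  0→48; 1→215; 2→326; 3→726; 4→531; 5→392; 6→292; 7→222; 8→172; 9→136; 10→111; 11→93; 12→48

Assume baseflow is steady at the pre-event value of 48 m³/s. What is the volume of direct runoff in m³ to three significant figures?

Direct-runoff ordinates (Q − Q_b): 0.0, 167.0, 278.0, 678.0, 483.0, 344.0, 244.0, 174.0, 124.0, 88.0, 63.0, 45.0, 0.0 m³/s.
ΣQ_DR = 2688 m³/s.
With Δt = 1 h = 3600 s, V = ΣQ_DR · Δt = 2688 × 3600 = 9.68 × 10^6 m³.

V ≈ 9.68 × 10^6 m³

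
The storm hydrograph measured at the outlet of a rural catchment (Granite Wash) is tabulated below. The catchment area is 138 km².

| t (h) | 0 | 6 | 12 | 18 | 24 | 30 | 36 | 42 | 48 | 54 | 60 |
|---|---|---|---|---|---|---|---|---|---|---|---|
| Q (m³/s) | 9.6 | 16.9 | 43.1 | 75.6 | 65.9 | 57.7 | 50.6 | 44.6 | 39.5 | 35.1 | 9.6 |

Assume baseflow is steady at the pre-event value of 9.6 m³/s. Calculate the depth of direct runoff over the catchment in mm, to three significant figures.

Direct runoff: 0.0, 7.3, 33.5, 66.0, 56.3, 48.1, 41.0, 35.0, 29.9, 25.5, 0.0 m³/s; ΣQ_DR = 342.6 m³/s.
V = ΣQ_DR · Δt = 342.6 × 21600 s = 7.400 × 10^6 m³.
Over A = 138 km², depth = V / A = 53.6 mm.

d ≈ 53.6 mm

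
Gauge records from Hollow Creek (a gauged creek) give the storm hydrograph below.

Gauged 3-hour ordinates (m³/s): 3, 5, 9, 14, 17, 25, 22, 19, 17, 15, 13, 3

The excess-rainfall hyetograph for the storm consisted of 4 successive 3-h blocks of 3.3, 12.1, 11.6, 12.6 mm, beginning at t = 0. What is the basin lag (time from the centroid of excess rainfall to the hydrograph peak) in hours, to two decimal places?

t_L ≈ 7.96 h

Centroid of excess rainfall: t_c = Σ P_i·t̄_i / ΣP_i = 7.0379 h (block centres at 1.5, 4.5, 7.5, 10.5 h).
Hydrograph peak occurs at t = 15 h, so basin lag t_L = 15 − 7.0379 = 7.96 h.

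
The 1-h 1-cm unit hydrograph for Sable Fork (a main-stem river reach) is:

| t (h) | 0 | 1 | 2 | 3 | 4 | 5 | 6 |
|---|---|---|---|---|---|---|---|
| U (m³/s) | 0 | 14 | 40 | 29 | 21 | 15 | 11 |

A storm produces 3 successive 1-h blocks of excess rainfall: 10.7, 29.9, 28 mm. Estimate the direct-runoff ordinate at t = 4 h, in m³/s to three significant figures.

Q ≈ 221 m³/s

By discrete convolution, Q_j = Σ (P_i / 10 mm) · U_{j−i}.
At t = 4 h (j=4): Q = (10.7/10)·21 + (29.9/10)·29 + (28/10)·40 = 221 m³/s.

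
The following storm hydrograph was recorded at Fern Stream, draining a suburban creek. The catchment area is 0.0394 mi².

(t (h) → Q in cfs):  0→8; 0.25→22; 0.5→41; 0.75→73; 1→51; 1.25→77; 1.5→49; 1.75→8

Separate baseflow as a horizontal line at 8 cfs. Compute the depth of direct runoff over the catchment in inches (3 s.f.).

d ≈ 2.61 in

Direct runoff: 0.0, 14.0, 33.0, 65.0, 43.0, 69.0, 41.0, 0.0 cfs; ΣQ_DR = 265.0 cfs.
V = ΣQ_DR · Δt = 265.0 × 900 s = 2.385 × 10^5 ft³.
Over A = 0.0394 mi², depth = V / A = 2.61 in.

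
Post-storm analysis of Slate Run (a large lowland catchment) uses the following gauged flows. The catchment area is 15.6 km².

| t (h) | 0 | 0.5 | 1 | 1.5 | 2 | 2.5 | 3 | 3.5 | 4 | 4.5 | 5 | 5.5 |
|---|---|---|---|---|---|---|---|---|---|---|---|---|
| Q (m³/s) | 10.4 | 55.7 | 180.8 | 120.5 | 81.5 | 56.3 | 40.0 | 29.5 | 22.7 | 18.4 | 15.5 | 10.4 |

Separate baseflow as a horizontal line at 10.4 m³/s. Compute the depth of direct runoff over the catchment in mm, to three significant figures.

Direct runoff: 0.0, 45.3, 170.4, 110.1, 71.1, 45.9, 29.6, 19.1, 12.3, 8.0, 5.1, 0.0 m³/s; ΣQ_DR = 516.9 m³/s.
V = ΣQ_DR · Δt = 516.9 × 1800 s = 9.304 × 10^5 m³.
Over A = 15.6 km², depth = V / A = 59.6 mm.

d ≈ 59.6 mm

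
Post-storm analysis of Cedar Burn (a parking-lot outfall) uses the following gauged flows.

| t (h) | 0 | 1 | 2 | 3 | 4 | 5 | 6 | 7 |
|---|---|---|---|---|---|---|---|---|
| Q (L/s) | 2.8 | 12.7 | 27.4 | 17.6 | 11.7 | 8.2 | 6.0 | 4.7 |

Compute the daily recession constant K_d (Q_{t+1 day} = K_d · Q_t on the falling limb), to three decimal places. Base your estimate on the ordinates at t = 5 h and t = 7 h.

Between t = 5 h and t = 7 h the flow falls from 8.2 to 4.7 L/s over 2×1 h = 2 h.
Per-interval ratio K = (4.7/8.2)^(1/2) = 0.7571; K_d = K^(24/1) = 0.001.

K_d ≈ 0.001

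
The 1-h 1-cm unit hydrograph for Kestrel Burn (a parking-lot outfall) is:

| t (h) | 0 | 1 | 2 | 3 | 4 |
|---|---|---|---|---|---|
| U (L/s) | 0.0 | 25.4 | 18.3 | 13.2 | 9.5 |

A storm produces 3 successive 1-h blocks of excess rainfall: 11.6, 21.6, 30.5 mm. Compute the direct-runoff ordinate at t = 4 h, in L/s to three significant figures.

Q ≈ 95.3 L/s

By discrete convolution, Q_j = Σ (P_i / 10 mm) · U_{j−i}.
At t = 4 h (j=4): Q = (11.6/10)·9.5 + (21.6/10)·13.2 + (30.5/10)·18.3 = 95.3 L/s.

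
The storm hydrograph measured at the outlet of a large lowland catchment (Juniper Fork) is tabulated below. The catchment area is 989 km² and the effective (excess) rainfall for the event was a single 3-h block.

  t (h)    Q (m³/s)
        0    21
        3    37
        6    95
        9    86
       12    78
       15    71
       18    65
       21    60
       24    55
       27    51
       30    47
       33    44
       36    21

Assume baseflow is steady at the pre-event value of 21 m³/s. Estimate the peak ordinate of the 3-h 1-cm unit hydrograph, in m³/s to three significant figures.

U_p ≈ 148 m³/s

Direct runoff: 0.0, 16.0, 74.0, 65.0, 57.0, 50.0, 44.0, 39.0, 34.0, 30.0, 26.0, 23.0, 0.0 m³/s; ΣQ_DR = 458.0 m³/s, peak = 74.0 m³/s.
Runoff depth d = ΣQ_DR·Δt / A = 458.0 × 10800 / (989 km²) = 5.001 mm.
The 1-cm UH is the DRH scaled by (10 mm)/d, so U_p = 74.0 × 10/5.001 = 148 m³/s.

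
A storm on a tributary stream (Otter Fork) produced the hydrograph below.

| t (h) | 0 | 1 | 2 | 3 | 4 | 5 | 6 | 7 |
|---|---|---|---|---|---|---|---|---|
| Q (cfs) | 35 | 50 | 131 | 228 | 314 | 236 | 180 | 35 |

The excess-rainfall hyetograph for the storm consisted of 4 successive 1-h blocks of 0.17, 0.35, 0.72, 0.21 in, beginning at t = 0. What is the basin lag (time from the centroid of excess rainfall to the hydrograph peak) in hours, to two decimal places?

t_L ≈ 1.83 h

Centroid of excess rainfall: t_c = Σ P_i·t̄_i / ΣP_i = 2.1690 h (block centres at 0.5, 1.5, 2.5, 3.5 h).
Hydrograph peak occurs at t = 4 h, so basin lag t_L = 4 − 2.1690 = 1.83 h.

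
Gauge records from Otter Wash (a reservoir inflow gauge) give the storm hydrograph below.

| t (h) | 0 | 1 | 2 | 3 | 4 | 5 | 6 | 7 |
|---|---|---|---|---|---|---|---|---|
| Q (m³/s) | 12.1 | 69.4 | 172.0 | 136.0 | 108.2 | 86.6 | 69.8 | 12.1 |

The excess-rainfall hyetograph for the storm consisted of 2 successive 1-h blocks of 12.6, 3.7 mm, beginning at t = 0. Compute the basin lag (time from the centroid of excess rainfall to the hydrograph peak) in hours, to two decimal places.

t_L ≈ 1.27 h

Centroid of excess rainfall: t_c = Σ P_i·t̄_i / ΣP_i = 0.7270 h (block centres at 0.5, 1.5 h).
Hydrograph peak occurs at t = 2 h, so basin lag t_L = 2 − 0.7270 = 1.27 h.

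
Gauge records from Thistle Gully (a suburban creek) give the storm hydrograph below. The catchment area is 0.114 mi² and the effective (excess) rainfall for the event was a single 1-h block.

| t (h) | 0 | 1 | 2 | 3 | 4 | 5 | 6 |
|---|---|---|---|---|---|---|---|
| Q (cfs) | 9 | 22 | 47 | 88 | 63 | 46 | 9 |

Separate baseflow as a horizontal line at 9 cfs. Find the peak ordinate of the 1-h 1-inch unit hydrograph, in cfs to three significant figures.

U_p ≈ 26.3 cfs

Direct runoff: 0.0, 13.0, 38.0, 79.0, 54.0, 37.0, 0.0 cfs; ΣQ_DR = 221.0 cfs, peak = 79.0 cfs.
Runoff depth d = ΣQ_DR·Δt / A = 221.0 × 3600 / (0.114 mi²) = 3.004 in.
The 1-inch UH is the DRH scaled by (1 in)/d, so U_p = 79.0 × 1/3.004 = 26.3 cfs.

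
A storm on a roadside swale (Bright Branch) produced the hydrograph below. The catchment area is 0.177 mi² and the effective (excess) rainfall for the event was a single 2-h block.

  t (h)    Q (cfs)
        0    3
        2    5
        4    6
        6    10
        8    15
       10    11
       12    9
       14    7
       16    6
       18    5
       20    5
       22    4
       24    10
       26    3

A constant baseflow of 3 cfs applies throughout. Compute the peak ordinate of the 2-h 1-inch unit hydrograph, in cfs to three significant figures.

Direct runoff: 0.0, 2.0, 3.0, 7.0, 12.0, 8.0, 6.0, 4.0, 3.0, 2.0, 2.0, 1.0, 7.0, 0.0 cfs; ΣQ_DR = 57.00 cfs, peak = 12.0 cfs.
Runoff depth d = ΣQ_DR·Δt / A = 57.00 × 7200 / (0.177 mi²) = 0.9980 in.
The 1-inch UH is the DRH scaled by (1 in)/d, so U_p = 12.0 × 1/0.9980 = 12.0 cfs.

U_p ≈ 12.0 cfs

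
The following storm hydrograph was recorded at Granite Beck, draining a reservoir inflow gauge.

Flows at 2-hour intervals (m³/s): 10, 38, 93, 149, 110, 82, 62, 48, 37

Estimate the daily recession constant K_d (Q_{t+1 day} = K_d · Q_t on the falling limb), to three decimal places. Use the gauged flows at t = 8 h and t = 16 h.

Between t = 8 h and t = 16 h the flow falls from 110 to 37 m³/s over 4×2 h = 8 h.
Per-interval ratio K = (37/110)^(1/4) = 0.7616; K_d = K^(24/2) = 0.038.

K_d ≈ 0.038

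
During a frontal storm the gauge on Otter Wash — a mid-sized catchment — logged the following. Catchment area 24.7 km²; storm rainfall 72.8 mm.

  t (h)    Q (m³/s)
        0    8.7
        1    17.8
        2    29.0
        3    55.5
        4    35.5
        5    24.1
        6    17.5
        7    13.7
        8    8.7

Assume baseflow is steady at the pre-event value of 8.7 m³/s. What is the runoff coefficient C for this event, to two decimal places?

C ≈ 0.26

ΣQ_DR = 132.2 m³/s; V = ΣQ_DR·Δt = 4.759 × 10^5 m³.
Runoff depth d = V / A = 19.27 mm.
C = d / P = 19.27 / 72.8 = 0.26.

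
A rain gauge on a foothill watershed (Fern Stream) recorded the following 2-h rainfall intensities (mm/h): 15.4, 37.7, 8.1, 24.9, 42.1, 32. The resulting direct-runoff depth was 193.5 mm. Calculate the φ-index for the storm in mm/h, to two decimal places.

φ ≈ 11.07 mm/h

Only the 5 blocks with intensity above φ contribute runoff: 15.4, 37.7, 24.9, 42.1, 32 mm/h.
Σ(I−φ)·Δt = d  ⇒  (15.4+37.7+24.9+42.1+32 − 5φ)·2 = 193.5
φ = (152.1 − 193.5/2) / 5 = 11.07 mm/h.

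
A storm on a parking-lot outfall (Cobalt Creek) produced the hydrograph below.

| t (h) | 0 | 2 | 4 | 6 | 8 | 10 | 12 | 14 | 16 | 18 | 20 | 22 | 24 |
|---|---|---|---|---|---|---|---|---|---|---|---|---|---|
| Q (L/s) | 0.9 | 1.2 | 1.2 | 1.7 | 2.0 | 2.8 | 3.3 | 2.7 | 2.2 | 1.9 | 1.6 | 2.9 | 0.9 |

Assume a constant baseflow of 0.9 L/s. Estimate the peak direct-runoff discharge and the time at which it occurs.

Subtracting baseflow gives direct-runoff ordinates: 0.0, 0.3, 0.3, 0.8, 1.1, 1.9, 2.4, 1.8, 1.3, 1.0, 0.7, 2.0, 0.0 L/s.
The maximum is 2.4 L/s, occurring at the reading for t = 12 h.

Q_p = 2.4 L/s at t = 12 h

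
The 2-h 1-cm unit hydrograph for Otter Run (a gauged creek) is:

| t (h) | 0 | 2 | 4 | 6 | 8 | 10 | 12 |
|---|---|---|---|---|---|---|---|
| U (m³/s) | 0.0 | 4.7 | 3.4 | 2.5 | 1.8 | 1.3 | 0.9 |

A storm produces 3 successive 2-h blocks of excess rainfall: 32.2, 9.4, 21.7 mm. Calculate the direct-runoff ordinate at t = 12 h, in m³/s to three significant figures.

By discrete convolution, Q_j = Σ (P_i / 10 mm) · U_{j−i}.
At t = 12 h (j=6): Q = (32.2/10)·0.9 + (9.4/10)·1.3 + (21.7/10)·1.8 = 8.03 m³/s.

Q ≈ 8.03 m³/s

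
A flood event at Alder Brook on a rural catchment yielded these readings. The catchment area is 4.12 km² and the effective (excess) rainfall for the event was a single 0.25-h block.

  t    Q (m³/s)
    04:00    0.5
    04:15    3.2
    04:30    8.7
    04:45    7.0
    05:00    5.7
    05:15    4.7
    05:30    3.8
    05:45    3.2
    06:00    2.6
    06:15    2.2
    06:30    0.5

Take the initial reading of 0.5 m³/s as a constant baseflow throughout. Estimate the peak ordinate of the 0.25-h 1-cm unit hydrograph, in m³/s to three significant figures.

U_p ≈ 10.3 m³/s

Direct runoff: 0.0, 2.7, 8.2, 6.5, 5.2, 4.2, 3.3, 2.7, 2.1, 1.7, 0.0 m³/s; ΣQ_DR = 36.60 m³/s, peak = 8.2 m³/s.
Runoff depth d = ΣQ_DR·Δt / A = 36.60 × 900 / (4.12 km²) = 7.995 mm.
The 1-cm UH is the DRH scaled by (10 mm)/d, so U_p = 8.2 × 10/7.995 = 10.3 m³/s.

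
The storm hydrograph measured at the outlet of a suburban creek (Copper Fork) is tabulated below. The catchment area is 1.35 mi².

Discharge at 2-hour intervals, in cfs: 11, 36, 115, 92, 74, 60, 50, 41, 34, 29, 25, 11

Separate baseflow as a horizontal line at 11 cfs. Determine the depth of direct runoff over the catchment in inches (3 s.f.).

d ≈ 1.02 in

Direct runoff: 0.0, 25.0, 104.0, 81.0, 63.0, 49.0, 39.0, 30.0, 23.0, 18.0, 14.0, 0.0 cfs; ΣQ_DR = 446.0 cfs.
V = ΣQ_DR · Δt = 446.0 × 7200 s = 3.211 × 10^6 ft³.
Over A = 1.35 mi², depth = V / A = 1.02 in.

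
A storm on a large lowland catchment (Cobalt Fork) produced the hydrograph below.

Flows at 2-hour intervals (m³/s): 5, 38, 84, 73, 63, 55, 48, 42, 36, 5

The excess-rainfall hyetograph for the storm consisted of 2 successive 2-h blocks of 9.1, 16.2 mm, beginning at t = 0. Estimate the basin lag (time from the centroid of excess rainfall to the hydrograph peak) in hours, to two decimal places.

Centroid of excess rainfall: t_c = Σ P_i·t̄_i / ΣP_i = 2.2806 h (block centres at 1, 3 h).
Hydrograph peak occurs at t = 4 h, so basin lag t_L = 4 − 2.2806 = 1.72 h.

t_L ≈ 1.72 h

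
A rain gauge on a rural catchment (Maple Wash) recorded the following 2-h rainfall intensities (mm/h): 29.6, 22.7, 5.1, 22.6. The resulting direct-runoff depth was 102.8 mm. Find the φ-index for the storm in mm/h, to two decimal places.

Only the 3 blocks with intensity above φ contribute runoff: 29.6, 22.7, 22.6 mm/h.
Σ(I−φ)·Δt = d  ⇒  (29.6+22.7+22.6 − 3φ)·2 = 102.8
φ = (74.90 − 102.8/2) / 3 = 7.83 mm/h.

φ ≈ 7.83 mm/h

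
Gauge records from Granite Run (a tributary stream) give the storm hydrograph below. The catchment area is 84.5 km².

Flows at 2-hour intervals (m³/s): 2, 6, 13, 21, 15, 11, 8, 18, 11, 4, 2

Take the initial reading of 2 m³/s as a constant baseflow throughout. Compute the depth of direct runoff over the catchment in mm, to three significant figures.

d ≈ 7.58 mm

Direct runoff: 0.0, 4.0, 11.0, 19.0, 13.0, 9.0, 6.0, 16.0, 9.0, 2.0, 0.0 m³/s; ΣQ_DR = 89.00 m³/s.
V = ΣQ_DR · Δt = 89.00 × 7200 s = 6.408 × 10^5 m³.
Over A = 84.5 km², depth = V / A = 7.58 mm.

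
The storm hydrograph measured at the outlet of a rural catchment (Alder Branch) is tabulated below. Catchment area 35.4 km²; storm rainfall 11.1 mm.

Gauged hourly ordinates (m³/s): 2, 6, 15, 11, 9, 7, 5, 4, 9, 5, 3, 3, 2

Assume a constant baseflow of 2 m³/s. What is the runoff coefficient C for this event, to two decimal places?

ΣQ_DR = 55.00 m³/s; V = ΣQ_DR·Δt = 1.980 × 10^5 m³.
Runoff depth d = V / A = 5.593 mm.
C = d / P = 5.593 / 11.1 = 0.50.

C ≈ 0.50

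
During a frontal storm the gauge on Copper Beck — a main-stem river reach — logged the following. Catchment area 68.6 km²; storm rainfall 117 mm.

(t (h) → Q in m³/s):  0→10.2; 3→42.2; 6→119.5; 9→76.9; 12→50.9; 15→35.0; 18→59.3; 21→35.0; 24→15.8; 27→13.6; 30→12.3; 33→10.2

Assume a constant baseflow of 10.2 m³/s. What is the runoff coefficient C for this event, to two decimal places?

C ≈ 0.48

ΣQ_DR = 358.5 m³/s; V = ΣQ_DR·Δt = 3.872 × 10^6 m³.
Runoff depth d = V / A = 56.44 mm.
C = d / P = 56.44 / 117 = 0.48.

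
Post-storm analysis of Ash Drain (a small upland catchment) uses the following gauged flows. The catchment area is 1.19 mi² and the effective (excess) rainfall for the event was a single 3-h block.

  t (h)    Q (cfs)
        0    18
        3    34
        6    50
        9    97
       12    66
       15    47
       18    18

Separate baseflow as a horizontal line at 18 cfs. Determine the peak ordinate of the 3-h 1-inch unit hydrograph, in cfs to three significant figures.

U_p ≈ 99.1 cfs

Direct runoff: 0.0, 16.0, 32.0, 79.0, 48.0, 29.0, 0.0 cfs; ΣQ_DR = 204.0 cfs, peak = 79.0 cfs.
Runoff depth d = ΣQ_DR·Δt / A = 204.0 × 10800 / (1.19 mi²) = 0.7969 in.
The 1-inch UH is the DRH scaled by (1 in)/d, so U_p = 79.0 × 1/0.7969 = 99.1 cfs.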